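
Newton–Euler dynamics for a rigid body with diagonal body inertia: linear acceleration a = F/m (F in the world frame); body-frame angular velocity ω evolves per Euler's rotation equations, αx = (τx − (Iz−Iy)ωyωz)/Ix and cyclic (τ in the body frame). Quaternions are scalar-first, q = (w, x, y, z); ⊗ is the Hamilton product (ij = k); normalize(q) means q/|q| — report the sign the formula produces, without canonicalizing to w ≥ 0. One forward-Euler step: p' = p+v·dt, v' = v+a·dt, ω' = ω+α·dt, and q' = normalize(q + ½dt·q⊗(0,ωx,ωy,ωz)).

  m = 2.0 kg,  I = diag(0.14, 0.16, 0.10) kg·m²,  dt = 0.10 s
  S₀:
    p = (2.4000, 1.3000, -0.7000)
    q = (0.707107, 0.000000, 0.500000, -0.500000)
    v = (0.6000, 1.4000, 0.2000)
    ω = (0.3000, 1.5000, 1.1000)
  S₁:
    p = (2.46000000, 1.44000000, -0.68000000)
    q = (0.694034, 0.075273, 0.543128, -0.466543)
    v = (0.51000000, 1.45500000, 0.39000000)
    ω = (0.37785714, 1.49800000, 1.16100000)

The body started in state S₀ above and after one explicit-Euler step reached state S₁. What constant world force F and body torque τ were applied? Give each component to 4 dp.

F = (-1.8000, 1.1000, 3.8000)
τ = (0.0100, 0.0100, 0.0700)

ω₁ − ω₀ = (0.07785714, -0.00200000, 0.06100000)
τ = I·(Δω/dt) + ω₀×(Iω₀) = (0.0100, 0.0100, 0.0700)
v₁ − v₀ = (-0.09000000, 0.05500000, 0.19000000)
applied force F = (-1.8000, 1.1000, 3.8000)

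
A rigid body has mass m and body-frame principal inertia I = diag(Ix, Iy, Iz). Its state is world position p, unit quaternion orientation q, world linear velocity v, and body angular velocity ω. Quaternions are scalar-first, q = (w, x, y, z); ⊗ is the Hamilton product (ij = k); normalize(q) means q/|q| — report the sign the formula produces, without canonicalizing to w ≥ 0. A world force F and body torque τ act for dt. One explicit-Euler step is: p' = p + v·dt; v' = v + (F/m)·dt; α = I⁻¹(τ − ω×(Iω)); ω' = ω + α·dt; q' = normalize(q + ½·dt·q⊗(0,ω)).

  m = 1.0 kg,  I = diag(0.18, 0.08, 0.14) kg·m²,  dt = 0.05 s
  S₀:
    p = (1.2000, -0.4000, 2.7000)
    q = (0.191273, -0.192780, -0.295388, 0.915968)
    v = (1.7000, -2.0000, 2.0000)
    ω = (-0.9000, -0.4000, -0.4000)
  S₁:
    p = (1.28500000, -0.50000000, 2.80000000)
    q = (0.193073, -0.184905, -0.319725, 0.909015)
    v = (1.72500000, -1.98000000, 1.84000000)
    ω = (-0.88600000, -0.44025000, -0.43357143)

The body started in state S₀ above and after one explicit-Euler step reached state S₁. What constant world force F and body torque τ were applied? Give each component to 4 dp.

Δω = ω₁−ω₀ = (0.01400000, -0.04025000, -0.03357143)
precession coupling = (0.0096, 0.0144, -0.0360)
τ = I·(Δω/dt) + ω₀×(Iω₀) = (0.0600, -0.0500, -0.1300)
Δv = v₁−v₀ = (0.02500000, 0.02000000, -0.16000000)
F = m·Δv/dt = (0.5000, 0.4000, -3.2000)

F = (0.5000, 0.4000, -3.2000)
τ = (0.0600, -0.0500, -0.1300)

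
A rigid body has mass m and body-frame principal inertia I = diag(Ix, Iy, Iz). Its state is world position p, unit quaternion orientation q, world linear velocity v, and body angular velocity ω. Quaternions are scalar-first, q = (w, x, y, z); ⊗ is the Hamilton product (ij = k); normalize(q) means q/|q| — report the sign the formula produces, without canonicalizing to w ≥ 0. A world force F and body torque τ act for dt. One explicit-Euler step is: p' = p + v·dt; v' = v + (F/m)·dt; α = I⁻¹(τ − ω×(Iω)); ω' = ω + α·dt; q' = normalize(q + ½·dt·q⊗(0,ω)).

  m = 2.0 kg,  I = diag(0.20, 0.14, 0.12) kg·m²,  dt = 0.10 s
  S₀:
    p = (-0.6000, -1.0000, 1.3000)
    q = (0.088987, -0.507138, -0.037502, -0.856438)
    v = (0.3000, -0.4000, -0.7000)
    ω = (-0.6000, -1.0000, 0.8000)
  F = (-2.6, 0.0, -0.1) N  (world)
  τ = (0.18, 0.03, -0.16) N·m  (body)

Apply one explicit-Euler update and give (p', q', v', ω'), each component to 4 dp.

p' = (-0.5700, -1.0400, 1.2300)
q' = (0.1059, -0.5527, 0.0040, -0.8266)
v' = (0.1700, -0.4000, -0.7050)
ω' = (-0.5180, -0.9511, 0.6967)

gyro term ω×Iω = (0.0160, -0.0384, -0.0360)
(τ − ω×Iω)/I = (0.8200, 0.4886, -1.0333)
ω + α·dt = (-0.5180, -0.9511, 0.6967)
2q̇ = q⊗(0,ω) = (0.3433656, -0.9398318, 0.8305862, 0.5558264)
q' = normalize(q + ½dt·q⊗(0,ω)) = (0.1059, -0.5527, 0.0040, -0.8266)
linear accel F/m = (-1.3000, 0.0000, -0.0500)
new position p' = (-0.5700, -1.0400, 1.2300)
new velocity v' = (0.1700, -0.4000, -0.7050)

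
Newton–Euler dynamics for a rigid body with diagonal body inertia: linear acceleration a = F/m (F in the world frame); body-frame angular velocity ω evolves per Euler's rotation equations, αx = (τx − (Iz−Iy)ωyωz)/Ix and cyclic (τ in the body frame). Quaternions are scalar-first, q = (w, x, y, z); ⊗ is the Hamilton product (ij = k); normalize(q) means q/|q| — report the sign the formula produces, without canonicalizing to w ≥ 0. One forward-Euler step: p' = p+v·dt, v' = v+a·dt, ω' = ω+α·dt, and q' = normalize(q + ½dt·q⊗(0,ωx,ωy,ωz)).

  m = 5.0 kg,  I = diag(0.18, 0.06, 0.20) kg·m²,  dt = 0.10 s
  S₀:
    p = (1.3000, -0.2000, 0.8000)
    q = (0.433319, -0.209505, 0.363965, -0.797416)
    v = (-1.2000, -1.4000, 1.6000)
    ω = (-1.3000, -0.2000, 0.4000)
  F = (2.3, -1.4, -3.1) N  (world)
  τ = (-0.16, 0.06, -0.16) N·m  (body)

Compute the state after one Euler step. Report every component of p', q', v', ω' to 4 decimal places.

p' = (1.1800, -0.3400, 0.9600)
q' = (0.4383, -0.2378, 0.4147, -0.7612)
v' = (-1.1540, -1.4280, 1.5380)
ω' = (-1.3827, -0.1173, 0.3356)

(τ − ω×Iω)/I = (-0.8267, 0.8267, -0.6440)
ω + α·dt = (-1.3827, -0.1173, 0.3356)
2q̇ = q⊗(0,ω) = (0.1194029, -0.5772119, 1.0337790, 0.6883831)
q + ½dt·q⊗(0,ω), renormalized = (0.4383, -0.2378, 0.4147, -0.7612)
new position p' = (1.1800, -0.3400, 0.9600)
new velocity v' = (-1.1540, -1.4280, 1.5380)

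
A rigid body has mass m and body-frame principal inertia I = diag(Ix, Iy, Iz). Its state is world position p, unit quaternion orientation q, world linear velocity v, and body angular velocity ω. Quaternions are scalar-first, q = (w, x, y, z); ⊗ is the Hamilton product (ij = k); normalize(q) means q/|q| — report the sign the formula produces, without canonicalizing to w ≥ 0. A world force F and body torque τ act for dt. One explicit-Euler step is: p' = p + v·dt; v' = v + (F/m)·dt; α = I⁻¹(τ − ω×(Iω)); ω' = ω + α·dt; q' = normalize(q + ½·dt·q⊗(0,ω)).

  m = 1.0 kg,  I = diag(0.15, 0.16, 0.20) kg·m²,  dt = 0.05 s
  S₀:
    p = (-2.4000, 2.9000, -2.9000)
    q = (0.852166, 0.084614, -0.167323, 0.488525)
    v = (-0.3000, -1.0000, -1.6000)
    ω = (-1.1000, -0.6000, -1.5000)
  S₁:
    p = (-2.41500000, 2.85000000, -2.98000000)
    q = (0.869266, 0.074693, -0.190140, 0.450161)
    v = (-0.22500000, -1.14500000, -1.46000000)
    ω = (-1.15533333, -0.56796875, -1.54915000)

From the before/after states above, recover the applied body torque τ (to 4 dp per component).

τ = (-0.1300, 0.0200, -0.1900)

Δω = ω₁−ω₀ = (-0.05533333, 0.03203125, -0.04915000)
applied torque τ = (-0.1300, 0.0200, -0.1900)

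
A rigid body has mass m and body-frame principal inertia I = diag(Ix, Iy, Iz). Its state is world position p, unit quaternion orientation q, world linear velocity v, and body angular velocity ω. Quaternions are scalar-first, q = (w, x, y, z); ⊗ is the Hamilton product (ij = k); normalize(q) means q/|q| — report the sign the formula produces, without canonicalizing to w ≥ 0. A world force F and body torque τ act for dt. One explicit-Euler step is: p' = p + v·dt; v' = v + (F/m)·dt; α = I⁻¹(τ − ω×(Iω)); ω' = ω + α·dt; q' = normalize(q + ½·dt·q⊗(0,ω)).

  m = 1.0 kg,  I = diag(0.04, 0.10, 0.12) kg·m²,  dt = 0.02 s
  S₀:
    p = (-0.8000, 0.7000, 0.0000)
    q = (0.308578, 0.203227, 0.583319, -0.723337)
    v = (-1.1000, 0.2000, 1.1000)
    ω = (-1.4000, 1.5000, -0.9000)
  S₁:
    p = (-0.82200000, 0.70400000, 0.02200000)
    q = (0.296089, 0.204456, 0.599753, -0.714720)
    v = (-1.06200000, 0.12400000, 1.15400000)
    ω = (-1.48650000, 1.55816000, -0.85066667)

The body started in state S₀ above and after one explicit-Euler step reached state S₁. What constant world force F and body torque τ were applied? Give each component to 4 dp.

F = (1.9000, -3.8000, 2.7000)
τ = (-0.2000, 0.1900, 0.1700)

Δω = ω₁−ω₀ = (-0.08650000, 0.05816000, 0.04933333)
ω₀×(Iω₀) = (-0.0270, -0.1008, -0.1260)
applied torque τ = (-0.2000, 0.1900, 0.1700)
velocity change Δv = (0.03800000, -0.07600000, 0.05400000)
m·(v₁−v₀)/dt = (1.9000, -3.8000, 2.7000)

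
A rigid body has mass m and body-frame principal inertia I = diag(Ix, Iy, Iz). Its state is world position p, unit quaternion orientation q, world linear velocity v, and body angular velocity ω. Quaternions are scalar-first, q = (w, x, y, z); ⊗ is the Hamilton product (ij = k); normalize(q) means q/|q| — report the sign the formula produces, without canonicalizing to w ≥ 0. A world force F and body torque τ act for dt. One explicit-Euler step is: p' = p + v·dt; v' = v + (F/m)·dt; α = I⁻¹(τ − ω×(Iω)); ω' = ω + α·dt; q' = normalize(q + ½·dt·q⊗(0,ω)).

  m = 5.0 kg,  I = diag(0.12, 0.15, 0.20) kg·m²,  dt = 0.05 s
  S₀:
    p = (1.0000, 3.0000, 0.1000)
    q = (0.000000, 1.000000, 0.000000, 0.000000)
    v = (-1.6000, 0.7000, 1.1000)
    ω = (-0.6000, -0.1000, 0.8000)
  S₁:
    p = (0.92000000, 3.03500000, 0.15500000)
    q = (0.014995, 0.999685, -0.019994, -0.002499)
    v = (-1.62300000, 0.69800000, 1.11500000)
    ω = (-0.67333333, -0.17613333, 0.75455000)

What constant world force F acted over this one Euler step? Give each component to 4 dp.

velocity change Δv = (-0.02300000, -0.00200000, 0.01500000)
m·(v₁−v₀)/dt = (-2.3000, -0.2000, 1.5000)

F = (-2.3000, -0.2000, 1.5000)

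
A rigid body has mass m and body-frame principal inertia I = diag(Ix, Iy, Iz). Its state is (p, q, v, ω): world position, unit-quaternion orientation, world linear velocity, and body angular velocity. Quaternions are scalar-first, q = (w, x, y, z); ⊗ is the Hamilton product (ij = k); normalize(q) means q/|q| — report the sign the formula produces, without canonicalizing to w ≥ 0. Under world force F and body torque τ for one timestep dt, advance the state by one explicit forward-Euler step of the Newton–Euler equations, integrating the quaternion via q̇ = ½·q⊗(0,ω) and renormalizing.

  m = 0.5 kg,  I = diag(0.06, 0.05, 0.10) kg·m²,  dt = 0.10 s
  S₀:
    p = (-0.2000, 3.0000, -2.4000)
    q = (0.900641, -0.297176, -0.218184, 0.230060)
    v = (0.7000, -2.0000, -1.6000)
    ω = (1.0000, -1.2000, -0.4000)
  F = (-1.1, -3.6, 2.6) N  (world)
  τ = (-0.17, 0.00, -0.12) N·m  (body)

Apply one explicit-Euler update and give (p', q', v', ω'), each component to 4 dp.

p' = (-0.1300, 2.8000, -2.5600)
q' = (0.9041, -0.2332, -0.2658, 0.2400)
v' = (0.4800, -2.7200, -1.0800)
ω' = (0.6767, -1.2320, -0.5320)

ω×(Iω) gyroscopic = (0.0240, 0.0160, 0.0120)
(τ − ω×Iω)/I = (-3.2333, -0.3200, -1.3200)
new body rate ω' = (0.6767, -1.2320, -0.5320)
q⊗(0,ω) = (0.1273792, 1.2639866, -0.9695796, 0.2145388)
updated quaternion q' = (0.9041, -0.2332, -0.2658, 0.2400)
linear accel F/m = (-2.2000, -7.2000, 5.2000)
new position p' = (-0.1300, 2.8000, -2.5600)
v' = v + a·dt = (0.4800, -2.7200, -1.0800)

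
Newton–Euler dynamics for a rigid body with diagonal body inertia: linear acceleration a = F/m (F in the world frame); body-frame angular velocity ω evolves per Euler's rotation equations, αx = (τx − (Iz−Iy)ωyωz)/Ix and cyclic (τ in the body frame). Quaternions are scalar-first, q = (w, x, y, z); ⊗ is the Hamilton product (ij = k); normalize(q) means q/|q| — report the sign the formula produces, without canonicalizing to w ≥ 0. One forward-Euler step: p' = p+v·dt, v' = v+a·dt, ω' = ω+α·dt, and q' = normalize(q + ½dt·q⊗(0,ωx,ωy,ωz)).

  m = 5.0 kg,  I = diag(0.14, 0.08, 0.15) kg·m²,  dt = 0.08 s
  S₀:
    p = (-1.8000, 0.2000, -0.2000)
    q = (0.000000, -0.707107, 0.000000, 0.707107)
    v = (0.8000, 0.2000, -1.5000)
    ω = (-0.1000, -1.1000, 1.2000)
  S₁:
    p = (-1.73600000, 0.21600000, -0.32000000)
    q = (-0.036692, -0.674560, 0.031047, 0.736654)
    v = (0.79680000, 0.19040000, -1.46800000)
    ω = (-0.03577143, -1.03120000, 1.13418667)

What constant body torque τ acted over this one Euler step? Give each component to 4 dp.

τ = (0.0200, 0.0700, -0.1300)

Δω = ω₁−ω₀ = (0.06422857, 0.06880000, -0.06581333)
ω₀×(Iω₀) = (-0.0924, 0.0012, -0.0066)
I·α + gyro = (0.0200, 0.0700, -0.1300)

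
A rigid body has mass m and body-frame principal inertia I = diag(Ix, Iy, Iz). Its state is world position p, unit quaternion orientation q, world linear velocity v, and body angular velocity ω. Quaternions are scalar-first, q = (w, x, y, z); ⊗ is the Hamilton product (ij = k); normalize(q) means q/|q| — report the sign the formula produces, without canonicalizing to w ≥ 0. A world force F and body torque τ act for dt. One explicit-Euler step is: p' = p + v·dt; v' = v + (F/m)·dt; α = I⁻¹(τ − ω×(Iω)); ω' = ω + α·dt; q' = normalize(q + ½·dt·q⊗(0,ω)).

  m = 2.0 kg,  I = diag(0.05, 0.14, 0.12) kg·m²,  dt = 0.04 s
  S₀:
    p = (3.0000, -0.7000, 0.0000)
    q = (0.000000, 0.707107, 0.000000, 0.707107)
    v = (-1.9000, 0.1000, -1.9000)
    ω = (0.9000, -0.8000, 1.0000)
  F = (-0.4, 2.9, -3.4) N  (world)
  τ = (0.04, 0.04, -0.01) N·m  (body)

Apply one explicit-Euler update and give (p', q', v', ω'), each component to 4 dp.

precession coupling ω×(Iω) = (0.0160, -0.0630, -0.0648)
angular accel α = (0.4800, 0.7357, 0.4567)
ω + α·dt = (0.9192, -0.7706, 1.0183)
2q̇ = q⊗(0,ω) = (-1.3435033, 0.5656856, -0.0707107, -0.5656856)
q + ½dt·q⊗(0,ω), renormalized = (-0.0269, 0.7181, -0.0014, 0.6955)
a = (-0.2000, 1.4500, -1.7000)
p' = p + v·dt = (2.9240, -0.6960, -0.0760)
new velocity v' = (-1.9080, 0.1580, -1.9680)

p' = (2.9240, -0.6960, -0.0760)
q' = (-0.0269, 0.7181, -0.0014, 0.6955)
v' = (-1.9080, 0.1580, -1.9680)
ω' = (0.9192, -0.7706, 1.0183)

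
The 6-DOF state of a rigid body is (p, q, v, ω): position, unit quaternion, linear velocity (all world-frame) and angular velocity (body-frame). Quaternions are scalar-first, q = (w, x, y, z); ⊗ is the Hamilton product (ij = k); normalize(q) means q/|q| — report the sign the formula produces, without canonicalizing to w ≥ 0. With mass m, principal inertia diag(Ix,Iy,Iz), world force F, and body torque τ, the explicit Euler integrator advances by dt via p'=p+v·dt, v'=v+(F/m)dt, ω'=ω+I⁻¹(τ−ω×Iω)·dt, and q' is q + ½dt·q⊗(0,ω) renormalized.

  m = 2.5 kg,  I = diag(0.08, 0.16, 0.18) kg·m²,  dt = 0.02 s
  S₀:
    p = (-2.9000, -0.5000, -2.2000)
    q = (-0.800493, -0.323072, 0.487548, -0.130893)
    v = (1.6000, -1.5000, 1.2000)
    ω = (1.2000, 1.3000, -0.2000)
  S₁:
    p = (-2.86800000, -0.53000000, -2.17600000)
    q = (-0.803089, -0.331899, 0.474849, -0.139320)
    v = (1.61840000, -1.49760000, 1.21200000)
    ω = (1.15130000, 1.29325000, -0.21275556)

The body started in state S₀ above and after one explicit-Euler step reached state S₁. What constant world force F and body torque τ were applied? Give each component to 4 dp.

rate change Δω = (-0.04870000, -0.00675000, -0.01275556)
precession coupling = (-0.0052, 0.0240, 0.1248)
I·α + gyro = (-0.2000, -0.0300, 0.0100)
velocity change Δv = (0.01840000, 0.00240000, 0.01200000)
F = m·Δv/dt = (2.3000, 0.3000, 1.5000)

F = (2.3000, 0.3000, 1.5000)
τ = (-0.2000, -0.0300, 0.0100)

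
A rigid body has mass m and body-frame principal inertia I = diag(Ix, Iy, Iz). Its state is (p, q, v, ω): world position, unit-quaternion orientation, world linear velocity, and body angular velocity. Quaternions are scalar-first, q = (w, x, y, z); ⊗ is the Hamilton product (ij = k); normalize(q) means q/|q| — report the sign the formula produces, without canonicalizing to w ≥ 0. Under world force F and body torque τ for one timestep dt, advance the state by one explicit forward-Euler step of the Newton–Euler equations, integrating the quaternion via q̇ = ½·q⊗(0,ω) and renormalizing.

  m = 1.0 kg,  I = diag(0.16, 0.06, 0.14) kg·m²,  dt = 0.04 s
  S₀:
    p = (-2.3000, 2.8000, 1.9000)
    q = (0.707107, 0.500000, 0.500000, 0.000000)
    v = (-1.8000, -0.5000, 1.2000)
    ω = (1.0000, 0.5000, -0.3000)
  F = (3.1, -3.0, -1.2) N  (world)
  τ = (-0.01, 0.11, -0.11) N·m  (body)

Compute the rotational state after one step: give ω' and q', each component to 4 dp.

ω' = (1.0005, 0.5773, -0.3171)
q' = (0.6919, 0.5110, 0.5099, -0.0092)

(τ − ω×Iω)/I = (0.0125, 1.9333, -0.4286)
ω + α·dt = (1.0005, 0.5773, -0.3171)
Hamilton product q⊗(0,ω) = (-0.7500000, 0.5571070, 0.5035535, -0.4621321)
updated quaternion q' = (0.6919, 0.5110, 0.5099, -0.0092)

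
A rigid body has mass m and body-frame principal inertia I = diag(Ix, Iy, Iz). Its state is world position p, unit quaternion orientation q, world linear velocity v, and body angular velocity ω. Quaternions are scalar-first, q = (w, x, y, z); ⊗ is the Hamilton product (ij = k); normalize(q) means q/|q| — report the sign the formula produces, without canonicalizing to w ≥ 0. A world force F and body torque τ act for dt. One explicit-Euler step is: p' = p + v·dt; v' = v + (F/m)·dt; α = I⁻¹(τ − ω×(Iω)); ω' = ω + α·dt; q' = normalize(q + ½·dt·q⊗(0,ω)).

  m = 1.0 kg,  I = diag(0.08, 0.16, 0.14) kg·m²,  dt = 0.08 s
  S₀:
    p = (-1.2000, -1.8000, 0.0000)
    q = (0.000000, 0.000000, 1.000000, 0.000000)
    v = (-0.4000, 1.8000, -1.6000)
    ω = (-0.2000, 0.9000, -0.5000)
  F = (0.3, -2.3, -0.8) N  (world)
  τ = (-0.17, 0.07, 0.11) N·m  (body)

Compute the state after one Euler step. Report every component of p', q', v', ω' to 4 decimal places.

p' = (-1.2320, -1.6560, -0.1280)
q' = (-0.0360, -0.0200, 0.9991, 0.0080)
v' = (-0.3760, 1.6160, -1.6640)
ω' = (-0.3790, 0.9380, -0.4289)

a = F/m = (0.3000, -2.3000, -0.8000)
new position p' = (-1.2320, -1.6560, -0.1280)
new velocity v' = (-0.3760, 1.6160, -1.6640)
gyro term ω×Iω = (0.0090, -0.0060, -0.0144)
(τ − ω×Iω)/I = (-2.2375, 0.4750, 0.8886)
new body rate ω' = (-0.3790, 0.9380, -0.4289)
2q̇ = q⊗(0,ω) = (-0.9000000, -0.5000000, 0.0000000, 0.2000000)
q + ½dt·q⊗(0,ω), renormalized = (-0.0360, -0.0200, 0.9991, 0.0080)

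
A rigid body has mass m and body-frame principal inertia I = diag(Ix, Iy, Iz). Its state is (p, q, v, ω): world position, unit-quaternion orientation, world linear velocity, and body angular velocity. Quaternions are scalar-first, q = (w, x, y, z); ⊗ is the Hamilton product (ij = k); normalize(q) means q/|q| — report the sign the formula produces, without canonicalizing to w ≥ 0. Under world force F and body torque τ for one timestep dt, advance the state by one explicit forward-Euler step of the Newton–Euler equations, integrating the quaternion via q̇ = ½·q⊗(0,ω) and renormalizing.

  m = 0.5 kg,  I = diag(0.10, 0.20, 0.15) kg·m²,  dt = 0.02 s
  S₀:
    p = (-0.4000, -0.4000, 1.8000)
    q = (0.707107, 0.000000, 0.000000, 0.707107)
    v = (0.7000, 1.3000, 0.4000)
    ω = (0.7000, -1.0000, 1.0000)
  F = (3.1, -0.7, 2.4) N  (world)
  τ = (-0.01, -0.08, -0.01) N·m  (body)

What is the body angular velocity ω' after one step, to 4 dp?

α = I⁻¹(τ − ω×Iω) = (-0.6000, -0.2250, 0.4000)
ω' = ω + α·dt = (0.6880, -1.0045, 1.0080)

ω' = (0.6880, -1.0045, 1.0080)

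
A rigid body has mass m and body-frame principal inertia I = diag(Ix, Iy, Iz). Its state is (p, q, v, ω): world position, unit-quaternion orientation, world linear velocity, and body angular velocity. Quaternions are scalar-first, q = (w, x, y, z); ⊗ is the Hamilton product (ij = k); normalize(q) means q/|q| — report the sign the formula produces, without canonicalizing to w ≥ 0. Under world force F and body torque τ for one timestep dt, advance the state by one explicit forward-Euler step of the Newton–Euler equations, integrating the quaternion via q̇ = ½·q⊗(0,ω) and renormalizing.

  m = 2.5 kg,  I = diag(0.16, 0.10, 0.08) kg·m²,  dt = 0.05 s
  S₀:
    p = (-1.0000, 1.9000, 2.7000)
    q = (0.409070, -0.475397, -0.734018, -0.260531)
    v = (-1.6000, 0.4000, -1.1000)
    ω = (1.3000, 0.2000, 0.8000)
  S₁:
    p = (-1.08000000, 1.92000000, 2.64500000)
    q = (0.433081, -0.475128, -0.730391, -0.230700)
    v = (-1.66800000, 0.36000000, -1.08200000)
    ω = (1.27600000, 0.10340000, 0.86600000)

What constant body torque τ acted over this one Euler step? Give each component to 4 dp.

Δω = ω₁−ω₀ = (-0.02400000, -0.09660000, 0.06600000)
I·α + gyro = (-0.0800, -0.1100, 0.0900)

τ = (-0.0800, -0.1100, 0.0900)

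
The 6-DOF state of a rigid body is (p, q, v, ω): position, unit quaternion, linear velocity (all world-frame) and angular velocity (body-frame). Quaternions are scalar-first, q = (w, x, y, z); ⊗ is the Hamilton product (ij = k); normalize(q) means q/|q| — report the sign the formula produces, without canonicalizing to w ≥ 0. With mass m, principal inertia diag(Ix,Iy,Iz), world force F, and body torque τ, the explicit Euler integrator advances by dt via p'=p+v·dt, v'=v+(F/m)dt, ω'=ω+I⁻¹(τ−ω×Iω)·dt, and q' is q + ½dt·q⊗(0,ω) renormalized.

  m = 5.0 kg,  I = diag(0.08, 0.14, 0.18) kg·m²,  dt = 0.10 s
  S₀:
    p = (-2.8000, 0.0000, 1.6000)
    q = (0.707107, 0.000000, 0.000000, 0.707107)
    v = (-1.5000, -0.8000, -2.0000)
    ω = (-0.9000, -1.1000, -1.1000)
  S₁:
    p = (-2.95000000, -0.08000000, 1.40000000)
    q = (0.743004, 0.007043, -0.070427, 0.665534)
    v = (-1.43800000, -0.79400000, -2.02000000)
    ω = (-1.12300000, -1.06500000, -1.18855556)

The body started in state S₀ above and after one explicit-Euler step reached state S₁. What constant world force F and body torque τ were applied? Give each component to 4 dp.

F = (3.1000, 0.3000, -1.0000)
τ = (-0.1300, -0.0500, -0.1000)

velocity change Δv = (0.06200000, 0.00600000, -0.02000000)
applied force F = (3.1000, 0.3000, -1.0000)
ω₁ − ω₀ = (-0.22300000, 0.03500000, -0.08855556)
applied torque τ = (-0.1300, -0.0500, -0.1000)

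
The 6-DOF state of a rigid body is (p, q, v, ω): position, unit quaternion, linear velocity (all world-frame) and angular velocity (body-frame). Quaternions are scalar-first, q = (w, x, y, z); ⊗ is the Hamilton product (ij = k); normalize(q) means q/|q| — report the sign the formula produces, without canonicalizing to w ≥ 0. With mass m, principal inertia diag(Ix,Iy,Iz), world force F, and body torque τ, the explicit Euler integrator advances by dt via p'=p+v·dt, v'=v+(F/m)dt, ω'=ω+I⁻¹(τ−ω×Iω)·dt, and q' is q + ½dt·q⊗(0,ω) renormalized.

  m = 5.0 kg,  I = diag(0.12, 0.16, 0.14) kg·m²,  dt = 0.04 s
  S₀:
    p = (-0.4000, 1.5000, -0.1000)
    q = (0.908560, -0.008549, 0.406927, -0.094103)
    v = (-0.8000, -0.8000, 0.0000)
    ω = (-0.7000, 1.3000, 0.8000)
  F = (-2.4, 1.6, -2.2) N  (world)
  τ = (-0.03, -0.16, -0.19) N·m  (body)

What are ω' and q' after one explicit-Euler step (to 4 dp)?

precession coupling ω×(Iω) = (-0.0208, 0.0112, -0.0364)
α = I⁻¹(τ − ω×Iω) = (-0.0767, -1.0700, -1.0971)
ω' = ω + α·dt = (-0.7031, 1.2572, 0.7561)
2q̇ = q⊗(0,ω) = (-0.4597070, -0.1881165, 1.2538393, 1.0005832)
q' = normalize(q + ½dt·q⊗(0,ω)) = (0.8989, -0.0123, 0.4318, -0.0740)

ω' = (-0.7031, 1.2572, 0.7561)
q' = (0.8989, -0.0123, 0.4318, -0.0740)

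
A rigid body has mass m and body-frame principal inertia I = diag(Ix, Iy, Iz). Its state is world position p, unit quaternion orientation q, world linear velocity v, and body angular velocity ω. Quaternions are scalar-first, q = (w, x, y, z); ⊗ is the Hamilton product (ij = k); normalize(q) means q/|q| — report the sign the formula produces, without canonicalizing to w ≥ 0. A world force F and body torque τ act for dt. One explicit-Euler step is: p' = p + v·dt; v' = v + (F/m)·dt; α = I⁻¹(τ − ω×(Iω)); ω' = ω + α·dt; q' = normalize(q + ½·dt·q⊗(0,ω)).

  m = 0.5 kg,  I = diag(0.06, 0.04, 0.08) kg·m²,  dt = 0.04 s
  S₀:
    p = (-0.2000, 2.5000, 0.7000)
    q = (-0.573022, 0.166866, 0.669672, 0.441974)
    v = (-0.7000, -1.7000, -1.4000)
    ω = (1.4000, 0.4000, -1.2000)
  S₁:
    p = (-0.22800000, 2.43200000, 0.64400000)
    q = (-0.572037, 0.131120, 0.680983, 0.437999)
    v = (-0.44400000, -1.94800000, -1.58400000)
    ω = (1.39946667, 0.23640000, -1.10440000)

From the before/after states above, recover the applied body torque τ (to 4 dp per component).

τ = (-0.0200, -0.1300, 0.1800)

rate change Δω = (-0.00053333, -0.16360000, 0.09560000)
applied torque τ = (-0.0200, -0.1300, 0.1800)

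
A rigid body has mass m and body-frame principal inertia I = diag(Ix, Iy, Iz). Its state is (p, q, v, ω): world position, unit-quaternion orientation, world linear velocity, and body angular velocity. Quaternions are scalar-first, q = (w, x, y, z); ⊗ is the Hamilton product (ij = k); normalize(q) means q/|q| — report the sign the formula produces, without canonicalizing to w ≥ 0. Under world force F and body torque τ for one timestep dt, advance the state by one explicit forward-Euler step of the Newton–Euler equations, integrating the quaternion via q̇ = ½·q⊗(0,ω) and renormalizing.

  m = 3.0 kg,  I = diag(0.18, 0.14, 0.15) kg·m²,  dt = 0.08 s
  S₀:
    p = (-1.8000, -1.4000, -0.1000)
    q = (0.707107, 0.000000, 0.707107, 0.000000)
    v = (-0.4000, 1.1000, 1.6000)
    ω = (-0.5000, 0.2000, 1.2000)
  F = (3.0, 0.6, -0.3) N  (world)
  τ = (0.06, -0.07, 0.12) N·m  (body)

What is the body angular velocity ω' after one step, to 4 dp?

ω' = (-0.4744, 0.1703, 1.2619)

angular accel α = (0.3200, -0.3714, 0.7733)
ω' = ω + α·dt = (-0.4744, 0.1703, 1.2619)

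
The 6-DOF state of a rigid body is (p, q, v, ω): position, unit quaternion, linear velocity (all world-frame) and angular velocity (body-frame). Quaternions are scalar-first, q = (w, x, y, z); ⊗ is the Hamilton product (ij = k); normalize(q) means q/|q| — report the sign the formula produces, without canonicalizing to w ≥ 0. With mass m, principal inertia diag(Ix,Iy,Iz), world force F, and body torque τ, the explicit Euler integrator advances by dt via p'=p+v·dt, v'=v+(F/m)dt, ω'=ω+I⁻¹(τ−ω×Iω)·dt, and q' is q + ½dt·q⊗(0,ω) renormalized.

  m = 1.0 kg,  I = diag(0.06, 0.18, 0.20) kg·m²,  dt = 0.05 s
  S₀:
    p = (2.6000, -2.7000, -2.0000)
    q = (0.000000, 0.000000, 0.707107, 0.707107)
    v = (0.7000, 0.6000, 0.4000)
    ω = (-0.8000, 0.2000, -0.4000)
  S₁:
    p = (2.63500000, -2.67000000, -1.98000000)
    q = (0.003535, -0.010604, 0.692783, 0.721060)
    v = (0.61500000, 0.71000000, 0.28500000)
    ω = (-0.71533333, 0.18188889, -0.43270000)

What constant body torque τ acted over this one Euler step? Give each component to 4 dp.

ω₁ − ω₀ = (0.08466667, -0.01811111, -0.03270000)
applied torque τ = (0.1000, -0.1100, -0.1500)

τ = (0.1000, -0.1100, -0.1500)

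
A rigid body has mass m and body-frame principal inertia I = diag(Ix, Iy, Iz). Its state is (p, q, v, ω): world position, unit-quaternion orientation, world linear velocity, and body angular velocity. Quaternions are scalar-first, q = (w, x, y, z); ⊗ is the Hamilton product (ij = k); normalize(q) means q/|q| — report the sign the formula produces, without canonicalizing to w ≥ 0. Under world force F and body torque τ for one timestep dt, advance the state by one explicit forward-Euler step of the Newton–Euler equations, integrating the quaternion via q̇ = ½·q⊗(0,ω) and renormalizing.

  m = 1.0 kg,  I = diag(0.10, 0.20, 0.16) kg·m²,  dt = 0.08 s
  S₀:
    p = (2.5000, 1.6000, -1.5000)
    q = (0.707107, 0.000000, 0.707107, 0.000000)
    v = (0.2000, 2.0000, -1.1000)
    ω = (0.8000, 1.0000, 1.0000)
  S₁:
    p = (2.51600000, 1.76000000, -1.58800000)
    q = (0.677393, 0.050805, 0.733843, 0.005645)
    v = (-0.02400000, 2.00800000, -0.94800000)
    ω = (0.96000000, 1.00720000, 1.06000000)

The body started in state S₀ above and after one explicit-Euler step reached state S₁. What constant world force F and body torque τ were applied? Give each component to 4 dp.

F = (-2.8000, 0.1000, 1.9000)
τ = (0.1600, -0.0300, 0.2000)

v₁ − v₀ = (-0.22400000, 0.00800000, 0.15200000)
m·(v₁−v₀)/dt = (-2.8000, 0.1000, 1.9000)
Δω = ω₁−ω₀ = (0.16000000, 0.00720000, 0.06000000)
ω₀×(Iω₀) = (-0.0400, -0.0480, 0.0800)
τ = I·(Δω/dt) + ω₀×(Iω₀) = (0.1600, -0.0300, 0.2000)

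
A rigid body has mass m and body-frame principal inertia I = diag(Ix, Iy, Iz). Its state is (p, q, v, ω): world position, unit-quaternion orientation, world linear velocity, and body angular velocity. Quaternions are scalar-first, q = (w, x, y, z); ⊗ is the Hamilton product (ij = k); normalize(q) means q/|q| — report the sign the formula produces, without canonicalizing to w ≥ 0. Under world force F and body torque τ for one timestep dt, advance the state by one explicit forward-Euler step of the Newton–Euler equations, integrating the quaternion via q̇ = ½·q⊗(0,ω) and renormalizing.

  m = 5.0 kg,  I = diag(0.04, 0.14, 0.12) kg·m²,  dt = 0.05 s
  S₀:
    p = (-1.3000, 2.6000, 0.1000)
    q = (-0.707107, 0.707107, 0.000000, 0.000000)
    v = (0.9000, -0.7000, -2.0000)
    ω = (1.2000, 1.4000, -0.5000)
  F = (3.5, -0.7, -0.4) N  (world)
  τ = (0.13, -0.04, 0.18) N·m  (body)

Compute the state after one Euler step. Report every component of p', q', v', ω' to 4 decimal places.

p' = (-1.2550, 2.5650, 0.0000)
q' = (-0.7275, 0.6851, -0.0159, 0.0335)
v' = (0.9350, -0.7070, -2.0040)
ω' = (1.3450, 1.3686, -0.4950)

ω×(Iω) gyroscopic = (0.0140, 0.0480, 0.1680)
angular accel α = (2.9000, -0.6286, 0.1000)
new body rate ω' = (1.3450, 1.3686, -0.4950)
q⊗(0,ω) = (-0.8485284, -0.8485284, -0.6363963, 1.3435033)
updated quaternion q' = (-0.7275, 0.6851, -0.0159, 0.0335)
a = F/m = (0.7000, -0.1400, -0.0800)
p + v·dt = (-1.2550, 2.5650, 0.0000)
v + (F/m)dt = (0.9350, -0.7070, -2.0040)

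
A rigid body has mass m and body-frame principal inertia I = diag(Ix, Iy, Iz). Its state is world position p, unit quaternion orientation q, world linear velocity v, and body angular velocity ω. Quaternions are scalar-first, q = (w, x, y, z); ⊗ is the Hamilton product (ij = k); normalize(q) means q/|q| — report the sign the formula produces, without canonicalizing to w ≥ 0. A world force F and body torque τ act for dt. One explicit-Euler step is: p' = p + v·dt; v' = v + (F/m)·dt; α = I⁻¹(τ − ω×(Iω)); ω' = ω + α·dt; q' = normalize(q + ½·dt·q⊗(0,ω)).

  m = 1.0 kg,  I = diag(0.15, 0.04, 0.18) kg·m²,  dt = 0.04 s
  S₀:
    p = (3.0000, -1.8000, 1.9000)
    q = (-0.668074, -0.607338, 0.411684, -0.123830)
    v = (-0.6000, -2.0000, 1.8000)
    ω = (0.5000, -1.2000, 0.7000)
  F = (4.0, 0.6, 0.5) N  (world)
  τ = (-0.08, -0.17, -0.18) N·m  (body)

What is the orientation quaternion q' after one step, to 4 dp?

2q̇ = q⊗(0,ω) = (0.8843708, -0.1944542, 1.1649104, 0.0553118)
q' = normalize(q + ½dt·q⊗(0,ω)) = (-0.6501, -0.6110, 0.4348, -0.1227)

q' = (-0.6501, -0.6110, 0.4348, -0.1227)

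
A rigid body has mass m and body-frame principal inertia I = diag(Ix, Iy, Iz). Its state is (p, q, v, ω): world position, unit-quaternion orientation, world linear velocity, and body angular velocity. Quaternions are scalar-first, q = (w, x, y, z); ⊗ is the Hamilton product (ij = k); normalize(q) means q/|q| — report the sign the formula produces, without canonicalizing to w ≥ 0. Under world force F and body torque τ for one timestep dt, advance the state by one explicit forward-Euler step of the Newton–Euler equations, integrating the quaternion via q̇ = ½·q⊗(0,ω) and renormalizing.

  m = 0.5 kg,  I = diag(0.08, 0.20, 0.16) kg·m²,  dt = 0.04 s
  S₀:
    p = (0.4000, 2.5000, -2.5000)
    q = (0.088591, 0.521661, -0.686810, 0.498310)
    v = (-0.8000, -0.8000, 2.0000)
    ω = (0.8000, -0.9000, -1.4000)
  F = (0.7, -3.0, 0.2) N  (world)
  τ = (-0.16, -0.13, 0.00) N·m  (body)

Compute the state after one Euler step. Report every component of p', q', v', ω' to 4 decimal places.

p' = (0.3680, 2.4680, -2.4200)
q' = (0.0818, 0.5509, -0.6654, 0.4971)
v' = (-0.7440, -1.0400, 2.0160)
ω' = (0.7452, -0.9439, -1.3784)

(τ − ω×Iω)/I = (-1.3700, -1.0980, 0.5400)
ω' = ω + α·dt = (0.7452, -0.9439, -1.3784)
Hamilton product q⊗(0,ω) = (-0.3378238, 1.4808858, 1.0492415, -0.0440743)
updated quaternion q' = (0.0818, 0.5509, -0.6654, 0.4971)
p' = p + v·dt = (0.3680, 2.4680, -2.4200)
new velocity v' = (-0.7440, -1.0400, 2.0160)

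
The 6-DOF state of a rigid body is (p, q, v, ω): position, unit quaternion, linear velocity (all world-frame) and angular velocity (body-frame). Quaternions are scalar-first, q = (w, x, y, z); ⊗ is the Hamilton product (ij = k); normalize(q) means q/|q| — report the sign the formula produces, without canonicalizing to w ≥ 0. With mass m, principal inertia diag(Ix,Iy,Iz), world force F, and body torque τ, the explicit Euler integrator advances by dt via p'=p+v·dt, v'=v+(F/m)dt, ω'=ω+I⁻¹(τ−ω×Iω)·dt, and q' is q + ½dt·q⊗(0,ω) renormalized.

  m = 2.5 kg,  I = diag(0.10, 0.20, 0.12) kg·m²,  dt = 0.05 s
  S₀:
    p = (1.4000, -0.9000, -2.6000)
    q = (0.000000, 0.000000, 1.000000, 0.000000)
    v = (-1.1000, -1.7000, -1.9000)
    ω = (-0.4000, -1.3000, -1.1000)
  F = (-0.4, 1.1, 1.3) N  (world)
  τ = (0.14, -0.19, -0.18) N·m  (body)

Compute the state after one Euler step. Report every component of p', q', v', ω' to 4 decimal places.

p' = (1.3450, -0.9850, -2.6950)
q' = (0.0325, -0.0275, 0.9990, 0.0100)
v' = (-1.1080, -1.6780, -1.8740)
ω' = (-0.2728, -1.3453, -1.1967)

(τ − ω×Iω)/I = (2.5440, -0.9060, -1.9333)
ω' = ω + α·dt = (-0.2728, -1.3453, -1.1967)
q⊗(0,ω) = (1.3000000, -1.1000000, 0.0000000, 0.4000000)
updated quaternion q' = (0.0325, -0.0275, 0.9990, 0.0100)
a = F/m = (-0.1600, 0.4400, 0.5200)
p' = p + v·dt = (1.3450, -0.9850, -2.6950)
new velocity v' = (-1.1080, -1.6780, -1.8740)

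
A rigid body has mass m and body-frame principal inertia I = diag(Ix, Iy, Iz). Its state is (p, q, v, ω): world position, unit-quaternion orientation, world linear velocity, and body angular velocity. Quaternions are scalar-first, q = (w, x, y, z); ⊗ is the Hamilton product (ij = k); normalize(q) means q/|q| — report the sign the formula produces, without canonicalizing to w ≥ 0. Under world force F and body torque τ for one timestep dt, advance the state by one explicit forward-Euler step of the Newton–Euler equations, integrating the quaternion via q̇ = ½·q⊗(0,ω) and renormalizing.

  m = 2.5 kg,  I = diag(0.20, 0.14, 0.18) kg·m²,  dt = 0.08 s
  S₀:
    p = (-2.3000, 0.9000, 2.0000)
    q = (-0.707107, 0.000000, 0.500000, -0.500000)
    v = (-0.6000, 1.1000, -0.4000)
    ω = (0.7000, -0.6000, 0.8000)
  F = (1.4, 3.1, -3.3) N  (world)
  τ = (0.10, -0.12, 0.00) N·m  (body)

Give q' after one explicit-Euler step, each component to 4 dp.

2q̇ = q⊗(0,ω) = (0.7000000, -0.3949749, 0.0742642, -0.9156856)
q' = normalize(q + ½dt·q⊗(0,ω)) = (-0.6783, -0.0158, 0.5024, -0.5360)

q' = (-0.6783, -0.0158, 0.5024, -0.5360)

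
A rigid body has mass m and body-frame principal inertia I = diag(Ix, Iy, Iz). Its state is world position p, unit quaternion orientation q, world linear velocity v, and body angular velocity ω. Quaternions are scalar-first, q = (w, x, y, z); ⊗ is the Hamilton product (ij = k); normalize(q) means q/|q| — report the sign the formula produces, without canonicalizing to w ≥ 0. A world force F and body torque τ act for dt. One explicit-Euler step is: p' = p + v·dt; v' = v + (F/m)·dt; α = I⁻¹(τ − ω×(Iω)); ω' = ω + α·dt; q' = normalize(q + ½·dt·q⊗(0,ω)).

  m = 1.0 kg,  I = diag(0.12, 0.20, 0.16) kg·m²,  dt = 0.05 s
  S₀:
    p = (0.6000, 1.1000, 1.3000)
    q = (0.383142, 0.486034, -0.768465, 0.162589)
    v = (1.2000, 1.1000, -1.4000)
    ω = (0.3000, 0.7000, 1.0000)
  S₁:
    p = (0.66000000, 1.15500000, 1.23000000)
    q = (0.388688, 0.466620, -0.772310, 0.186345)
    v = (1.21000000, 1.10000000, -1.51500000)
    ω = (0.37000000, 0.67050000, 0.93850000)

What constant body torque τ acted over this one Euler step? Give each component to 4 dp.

τ = (0.1400, -0.1300, -0.1800)

ω₁ − ω₀ = (0.07000000, -0.02950000, -0.06150000)
precession coupling = (-0.0280, -0.0120, 0.0168)
applied torque τ = (0.1400, -0.1300, -0.1800)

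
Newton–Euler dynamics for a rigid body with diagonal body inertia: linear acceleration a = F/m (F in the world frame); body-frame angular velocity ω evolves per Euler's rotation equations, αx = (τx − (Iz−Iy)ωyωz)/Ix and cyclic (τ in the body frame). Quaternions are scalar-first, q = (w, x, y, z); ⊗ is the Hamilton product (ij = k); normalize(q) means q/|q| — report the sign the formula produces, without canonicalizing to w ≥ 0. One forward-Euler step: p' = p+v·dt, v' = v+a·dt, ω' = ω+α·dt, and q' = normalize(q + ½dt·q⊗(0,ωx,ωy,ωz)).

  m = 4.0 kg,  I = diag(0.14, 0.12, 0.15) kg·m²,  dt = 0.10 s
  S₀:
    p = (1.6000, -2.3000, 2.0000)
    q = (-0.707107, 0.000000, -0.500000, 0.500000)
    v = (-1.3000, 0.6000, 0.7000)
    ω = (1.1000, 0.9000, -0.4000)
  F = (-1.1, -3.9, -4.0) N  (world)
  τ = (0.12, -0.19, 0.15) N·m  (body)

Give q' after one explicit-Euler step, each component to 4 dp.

q' = (-0.6728, -0.0513, -0.5030, 0.5402)

Hamilton product q⊗(0,ω) = (0.6500000, -1.0278177, -0.0863963, 0.8328428)
q' = normalize(q + ½dt·q⊗(0,ω)) = (-0.6728, -0.0513, -0.5030, 0.5402)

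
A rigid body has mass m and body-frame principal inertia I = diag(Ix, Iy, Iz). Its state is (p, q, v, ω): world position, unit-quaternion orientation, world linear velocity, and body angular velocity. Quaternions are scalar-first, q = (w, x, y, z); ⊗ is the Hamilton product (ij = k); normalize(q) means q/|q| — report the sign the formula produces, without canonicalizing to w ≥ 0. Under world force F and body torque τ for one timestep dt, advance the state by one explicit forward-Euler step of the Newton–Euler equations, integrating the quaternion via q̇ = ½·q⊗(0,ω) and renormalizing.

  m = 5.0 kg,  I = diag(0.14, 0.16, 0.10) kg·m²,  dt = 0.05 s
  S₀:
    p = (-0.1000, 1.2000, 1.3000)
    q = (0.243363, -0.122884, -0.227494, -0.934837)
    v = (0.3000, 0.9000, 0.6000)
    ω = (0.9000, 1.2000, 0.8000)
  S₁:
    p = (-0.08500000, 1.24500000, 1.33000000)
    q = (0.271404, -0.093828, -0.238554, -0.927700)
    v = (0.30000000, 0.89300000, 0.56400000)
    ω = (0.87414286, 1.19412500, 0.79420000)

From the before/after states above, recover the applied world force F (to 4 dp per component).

v₁ − v₀ = (0.00000000, -0.00700000, -0.03600000)
applied force F = (0.0000, -0.7000, -3.6000)

F = (0.0000, -0.7000, -3.6000)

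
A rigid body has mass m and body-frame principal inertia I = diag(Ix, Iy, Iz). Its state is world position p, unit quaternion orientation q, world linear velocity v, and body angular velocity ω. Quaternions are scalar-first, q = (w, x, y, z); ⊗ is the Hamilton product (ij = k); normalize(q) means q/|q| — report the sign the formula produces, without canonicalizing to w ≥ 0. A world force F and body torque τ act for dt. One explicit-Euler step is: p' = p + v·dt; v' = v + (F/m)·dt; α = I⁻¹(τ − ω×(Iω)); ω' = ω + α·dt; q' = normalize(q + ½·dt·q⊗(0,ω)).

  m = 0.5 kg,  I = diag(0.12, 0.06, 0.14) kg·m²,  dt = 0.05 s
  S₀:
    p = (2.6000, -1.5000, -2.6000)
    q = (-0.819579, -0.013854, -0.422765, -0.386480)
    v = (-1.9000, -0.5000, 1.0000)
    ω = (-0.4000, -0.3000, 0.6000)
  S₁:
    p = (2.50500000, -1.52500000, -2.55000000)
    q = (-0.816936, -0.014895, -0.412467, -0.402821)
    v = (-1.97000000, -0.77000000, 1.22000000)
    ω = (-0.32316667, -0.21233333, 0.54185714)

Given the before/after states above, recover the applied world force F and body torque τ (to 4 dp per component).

Δω = ω₁−ω₀ = (0.07683333, 0.08766667, -0.05814286)
applied torque τ = (0.1700, 0.1100, -0.1700)
Δv = v₁−v₀ = (-0.07000000, -0.27000000, 0.22000000)
F = m·Δv/dt = (-0.7000, -2.7000, 2.2000)

F = (-0.7000, -2.7000, 2.2000)
τ = (0.1700, 0.1100, -0.1700)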